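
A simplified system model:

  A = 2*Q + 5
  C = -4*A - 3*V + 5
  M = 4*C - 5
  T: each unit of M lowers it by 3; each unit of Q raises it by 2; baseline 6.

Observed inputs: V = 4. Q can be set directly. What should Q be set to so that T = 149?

Substituting into the C equation gives C = -8*Q - 27.
Substituting into the M equation gives M = -32*Q - 113.
This gives T = 98*Q + 345.
Solve 98*Q + 345 = 149: Q = (149 - 345) / 98 = -2.

Q = -2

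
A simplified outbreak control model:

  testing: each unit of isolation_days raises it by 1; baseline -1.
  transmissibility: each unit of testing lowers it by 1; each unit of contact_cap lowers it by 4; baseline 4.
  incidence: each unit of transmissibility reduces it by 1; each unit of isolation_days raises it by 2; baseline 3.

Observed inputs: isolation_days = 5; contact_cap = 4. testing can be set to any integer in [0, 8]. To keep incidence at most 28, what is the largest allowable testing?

testing = 3

Intervening on testing fixes its value directly, overriding its dependence on isolation_days.
Substituting into the transmissibility equation gives transmissibility = -testing - 12.
Substituting into the incidence equation gives incidence = testing + 25.
Require testing + 25 ≤ 28, so testing ≤ 3.
The largest integer in [0, 8] satisfying this is 3.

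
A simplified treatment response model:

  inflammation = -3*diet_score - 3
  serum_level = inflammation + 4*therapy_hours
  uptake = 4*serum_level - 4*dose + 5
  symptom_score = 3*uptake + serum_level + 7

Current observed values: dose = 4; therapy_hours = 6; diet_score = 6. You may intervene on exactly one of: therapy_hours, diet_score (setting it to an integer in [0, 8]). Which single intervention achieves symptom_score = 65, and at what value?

Intervening on therapy_hours: with other inputs at their observed values, symptom_score = 52*therapy_hours - 299. Solving for 65 gives therapy_hours = 7, within [0, 8].
Intervening on diet_score: symptom_score = -39*diet_score + 247. Reaching 65 requires diet_score = 14/3, not an integer.

set therapy_hours = 7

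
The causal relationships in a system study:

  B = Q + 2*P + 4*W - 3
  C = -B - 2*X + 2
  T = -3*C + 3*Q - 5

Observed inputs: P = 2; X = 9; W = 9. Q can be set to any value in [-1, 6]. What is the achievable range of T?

Substituting into the B equation gives B = Q + 37.
This gives C = -Q - 53.
This gives T = 6*Q + 154.
Linear in Q, so extremes are at the endpoints: Q = -1 gives T = 148; Q = 6 gives T = 190.

148 to 190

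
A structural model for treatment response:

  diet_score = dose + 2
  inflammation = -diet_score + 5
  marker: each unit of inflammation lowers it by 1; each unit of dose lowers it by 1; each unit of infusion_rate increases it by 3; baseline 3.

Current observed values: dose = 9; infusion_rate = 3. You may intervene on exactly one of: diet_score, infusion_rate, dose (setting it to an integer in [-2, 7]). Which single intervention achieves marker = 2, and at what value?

set diet_score = 4

Intervening on diet_score: with other inputs at their observed values, marker = diet_score - 2. Solving for 2 gives diet_score = 4, within [-2, 7].
Intervening on infusion_rate: marker = 3*infusion_rate. Reaching 2 requires infusion_rate = 2/3, not an integer.
Intervening on dose: the paths from dose to marker cancel (net effect zero), leaving marker = 9; 2 is unreachable this way.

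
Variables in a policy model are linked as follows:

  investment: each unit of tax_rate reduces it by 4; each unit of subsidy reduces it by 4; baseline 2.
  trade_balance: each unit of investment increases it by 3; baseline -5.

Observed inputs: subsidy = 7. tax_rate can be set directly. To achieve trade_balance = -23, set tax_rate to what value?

tax_rate = -5

Substituting into the investment equation gives investment = -4*tax_rate - 26.
This gives trade_balance = -12*tax_rate - 83.
Solve -12*tax_rate - 83 = -23: tax_rate = (-23 + 83) / -12 = -5.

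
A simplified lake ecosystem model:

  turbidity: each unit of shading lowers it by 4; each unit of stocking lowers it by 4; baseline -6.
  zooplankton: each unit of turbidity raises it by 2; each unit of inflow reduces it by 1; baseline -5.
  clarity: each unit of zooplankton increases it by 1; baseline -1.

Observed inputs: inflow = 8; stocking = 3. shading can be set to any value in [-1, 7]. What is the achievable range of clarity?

Substituting into the turbidity equation gives turbidity = -4*shading - 18.
Substituting into the zooplankton equation gives zooplankton = -8*shading - 49.
So clarity = -8*shading - 50.
Linear in shading, so extremes are at the endpoints: shading = -1 gives clarity = -42; shading = 7 gives clarity = -106.

-106 to -42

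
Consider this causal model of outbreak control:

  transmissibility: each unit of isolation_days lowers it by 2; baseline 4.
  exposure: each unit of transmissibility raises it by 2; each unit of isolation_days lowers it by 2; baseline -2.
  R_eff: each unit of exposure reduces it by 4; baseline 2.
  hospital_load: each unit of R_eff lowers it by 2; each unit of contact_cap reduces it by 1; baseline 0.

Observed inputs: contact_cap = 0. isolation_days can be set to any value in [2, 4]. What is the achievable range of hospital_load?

-148 to -52

Substituting into the exposure equation gives exposure = -6*isolation_days + 6.
R_eff becomes 24*isolation_days - 22.
Substituting into the hospital_load equation gives hospital_load = -48*isolation_days + 44.
Linear in isolation_days, so extremes are at the endpoints: isolation_days = 2 gives hospital_load = -52; isolation_days = 4 gives hospital_load = -148.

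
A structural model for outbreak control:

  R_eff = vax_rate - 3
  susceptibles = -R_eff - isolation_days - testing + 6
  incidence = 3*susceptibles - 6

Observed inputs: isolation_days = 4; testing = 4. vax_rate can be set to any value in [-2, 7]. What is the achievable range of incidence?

Substituting into the susceptibles equation gives susceptibles = -vax_rate + 1.
Substituting into the incidence equation gives incidence = -3*vax_rate - 3.
Linear in vax_rate, so extremes are at the endpoints: vax_rate = -2 gives incidence = 3; vax_rate = 7 gives incidence = -24.

-24 to 3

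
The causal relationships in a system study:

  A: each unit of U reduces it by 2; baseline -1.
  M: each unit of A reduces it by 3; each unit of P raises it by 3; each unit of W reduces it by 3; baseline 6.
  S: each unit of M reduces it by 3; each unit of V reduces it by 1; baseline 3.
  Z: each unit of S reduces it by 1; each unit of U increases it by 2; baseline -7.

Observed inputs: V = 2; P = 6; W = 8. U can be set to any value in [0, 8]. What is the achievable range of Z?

Substituting into the M equation gives M = 6*U + 3.
So S = -18*U - 8.
So Z = 20*U + 1.
Linear in U, so extremes are at the endpoints: U = 0 gives Z = 1; U = 8 gives Z = 161.

1 to 161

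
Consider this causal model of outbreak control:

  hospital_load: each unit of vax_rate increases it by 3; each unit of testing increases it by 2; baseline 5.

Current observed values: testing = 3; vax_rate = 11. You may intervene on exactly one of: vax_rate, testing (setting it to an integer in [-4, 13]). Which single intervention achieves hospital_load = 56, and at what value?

set testing = 9

Intervening on vax_rate: hospital_load = 3*vax_rate + 11. Reaching 56 requires vax_rate = 15, outside [-4, 13].
Intervening on testing: with other inputs at their observed values, hospital_load = 2*testing + 38. Solving for 56 gives testing = 9, within [-4, 13].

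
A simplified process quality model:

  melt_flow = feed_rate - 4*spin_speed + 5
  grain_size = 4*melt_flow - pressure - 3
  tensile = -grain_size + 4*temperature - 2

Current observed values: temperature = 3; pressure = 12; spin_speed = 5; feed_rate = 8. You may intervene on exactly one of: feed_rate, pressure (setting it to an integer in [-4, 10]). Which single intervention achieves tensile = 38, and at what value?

Intervening on feed_rate: tensile = -4*feed_rate + 85. Reaching 38 requires feed_rate = 47/4, not an integer.
Intervening on pressure: with other inputs at their observed values, tensile = pressure + 41. Solving for 38 gives pressure = -3, within [-4, 10].

set pressure = -3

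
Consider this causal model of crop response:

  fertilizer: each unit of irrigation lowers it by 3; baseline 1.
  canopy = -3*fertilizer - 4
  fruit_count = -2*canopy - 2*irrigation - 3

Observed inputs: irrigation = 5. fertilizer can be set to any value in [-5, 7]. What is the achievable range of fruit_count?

-35 to 37

Intervening on fertilizer fixes its value directly, overriding its dependence on irrigation.
Substituting into the fruit_count equation gives fruit_count = 6*fertilizer - 5.
Linear in fertilizer, so extremes are at the endpoints: fertilizer = -5 gives fruit_count = -35; fertilizer = 7 gives fruit_count = 37.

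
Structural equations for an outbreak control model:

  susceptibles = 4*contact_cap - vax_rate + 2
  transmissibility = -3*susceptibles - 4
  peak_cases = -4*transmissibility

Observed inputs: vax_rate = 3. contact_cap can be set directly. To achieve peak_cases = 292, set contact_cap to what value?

contact_cap = 6

Substituting into the susceptibles equation gives susceptibles = 4*contact_cap - 1.
transmissibility becomes -12*contact_cap - 1.
So peak_cases = 48*contact_cap + 4.
Solve 48*contact_cap + 4 = 292: contact_cap = (292 - 4) / 48 = 6.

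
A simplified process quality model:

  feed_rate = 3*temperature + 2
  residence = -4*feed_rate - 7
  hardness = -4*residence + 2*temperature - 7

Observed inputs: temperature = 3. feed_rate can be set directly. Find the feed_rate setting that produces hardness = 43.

Intervening on feed_rate fixes its value directly, overriding its dependence on temperature.
Substituting into the hardness equation gives hardness = 16*feed_rate + 27.
Solve 16*feed_rate + 27 = 43: feed_rate = (43 - 27) / 16 = 1.

feed_rate = 1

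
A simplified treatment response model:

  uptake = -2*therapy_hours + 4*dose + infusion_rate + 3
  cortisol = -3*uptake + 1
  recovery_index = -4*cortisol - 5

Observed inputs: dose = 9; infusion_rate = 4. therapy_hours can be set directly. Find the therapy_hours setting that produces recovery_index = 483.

therapy_hours = 1

Substituting into the uptake equation gives uptake = -2*therapy_hours + 43.
This gives cortisol = 6*therapy_hours - 128.
Substituting into the recovery_index equation gives recovery_index = -24*therapy_hours + 507.
Solve -24*therapy_hours + 507 = 483: therapy_hours = (483 - 507) / -24 = 1.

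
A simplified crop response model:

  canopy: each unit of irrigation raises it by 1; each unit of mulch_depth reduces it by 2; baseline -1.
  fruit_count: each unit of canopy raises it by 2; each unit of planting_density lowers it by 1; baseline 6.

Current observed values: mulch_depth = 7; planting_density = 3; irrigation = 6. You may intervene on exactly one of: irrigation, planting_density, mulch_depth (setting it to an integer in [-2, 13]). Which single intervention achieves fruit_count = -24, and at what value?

Intervening on irrigation: fruit_count = 2*irrigation - 27. Reaching -24 requires irrigation = 3/2, not an integer.
Intervening on planting_density: with other inputs at their observed values, fruit_count = -planting_density - 12. Solving for -24 gives planting_density = 12, within [-2, 13].
Intervening on mulch_depth: fruit_count = -4*mulch_depth + 13. Reaching -24 requires mulch_depth = 37/4, not an integer.

set planting_density = 12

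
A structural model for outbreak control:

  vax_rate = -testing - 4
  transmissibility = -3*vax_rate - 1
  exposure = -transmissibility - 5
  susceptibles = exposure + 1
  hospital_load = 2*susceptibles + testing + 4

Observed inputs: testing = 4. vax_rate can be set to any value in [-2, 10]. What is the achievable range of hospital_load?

-10 to 62

Intervening on vax_rate fixes its value directly, overriding its dependence on testing.
Substituting into the exposure equation gives exposure = 3*vax_rate - 4.
So susceptibles = 3*vax_rate - 3.
So hospital_load = 6*vax_rate + 2.
Linear in vax_rate, so extremes are at the endpoints: vax_rate = -2 gives hospital_load = -10; vax_rate = 10 gives hospital_load = 62.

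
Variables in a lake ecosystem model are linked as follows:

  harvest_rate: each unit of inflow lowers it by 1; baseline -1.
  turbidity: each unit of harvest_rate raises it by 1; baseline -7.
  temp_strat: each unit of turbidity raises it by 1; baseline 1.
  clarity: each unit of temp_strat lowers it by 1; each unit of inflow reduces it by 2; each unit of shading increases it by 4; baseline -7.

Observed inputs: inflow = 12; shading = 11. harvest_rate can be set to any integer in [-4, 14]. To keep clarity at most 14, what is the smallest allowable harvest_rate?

harvest_rate = 5

Intervening on harvest_rate fixes its value directly, overriding its dependence on inflow.
Substituting into the temp_strat equation gives temp_strat = harvest_rate - 6.
clarity becomes -harvest_rate + 19.
Require -harvest_rate + 19 ≤ 14, so harvest_rate ≥ 5.
The smallest integer in [-4, 14] satisfying this is 5.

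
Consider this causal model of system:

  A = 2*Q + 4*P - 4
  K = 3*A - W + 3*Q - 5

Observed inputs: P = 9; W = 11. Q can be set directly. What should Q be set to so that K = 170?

Q = 10

Substituting into the A equation gives A = 2*Q + 32.
This gives K = 9*Q + 80.
Solve 9*Q + 80 = 170: Q = (170 - 80) / 9 = 10.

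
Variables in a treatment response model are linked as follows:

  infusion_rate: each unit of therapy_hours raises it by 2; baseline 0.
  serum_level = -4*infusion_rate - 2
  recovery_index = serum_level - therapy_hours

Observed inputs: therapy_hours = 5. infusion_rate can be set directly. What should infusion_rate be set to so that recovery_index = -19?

infusion_rate = 3

Intervening on infusion_rate fixes its value directly, overriding its dependence on therapy_hours.
Substituting into the recovery_index equation gives recovery_index = -4*infusion_rate - 7.
Solve -4*infusion_rate - 7 = -19: infusion_rate = (-19 + 7) / -4 = 3.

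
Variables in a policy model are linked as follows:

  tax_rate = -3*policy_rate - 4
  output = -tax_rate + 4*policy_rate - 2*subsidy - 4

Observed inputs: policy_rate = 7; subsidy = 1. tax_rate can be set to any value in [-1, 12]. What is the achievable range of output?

Intervening on tax_rate fixes its value directly, overriding its dependence on policy_rate.
Substituting into the output equation gives output = -tax_rate + 22.
Linear in tax_rate, so extremes are at the endpoints: tax_rate = -1 gives output = 23; tax_rate = 12 gives output = 10.

10 to 23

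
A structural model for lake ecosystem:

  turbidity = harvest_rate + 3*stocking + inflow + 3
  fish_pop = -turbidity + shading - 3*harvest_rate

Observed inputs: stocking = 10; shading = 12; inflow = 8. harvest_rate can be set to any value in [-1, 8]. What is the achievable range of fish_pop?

-61 to -25

Substituting into the turbidity equation gives turbidity = harvest_rate + 41.
So fish_pop = -4*harvest_rate - 29.
Linear in harvest_rate, so extremes are at the endpoints: harvest_rate = -1 gives fish_pop = -25; harvest_rate = 8 gives fish_pop = -61.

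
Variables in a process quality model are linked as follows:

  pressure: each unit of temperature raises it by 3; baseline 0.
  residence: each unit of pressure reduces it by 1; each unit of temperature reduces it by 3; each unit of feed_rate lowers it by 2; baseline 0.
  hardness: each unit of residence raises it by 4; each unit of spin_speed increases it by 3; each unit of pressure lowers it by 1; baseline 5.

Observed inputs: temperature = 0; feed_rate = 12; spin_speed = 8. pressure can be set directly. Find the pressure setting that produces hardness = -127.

pressure = 12

Intervening on pressure fixes its value directly, overriding its dependence on temperature.
Substituting into the residence equation gives residence = -pressure - 24.
Substituting into the hardness equation gives hardness = -5*pressure - 67.
Solve -5*pressure - 67 = -127: pressure = (-127 + 67) / -5 = 12.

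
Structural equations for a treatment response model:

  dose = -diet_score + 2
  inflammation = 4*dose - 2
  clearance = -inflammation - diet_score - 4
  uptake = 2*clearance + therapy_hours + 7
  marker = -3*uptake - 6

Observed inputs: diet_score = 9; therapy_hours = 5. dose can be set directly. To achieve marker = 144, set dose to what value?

Intervening on dose fixes its value directly, overriding its dependence on diet_score.
Substituting into the clearance equation gives clearance = -4*dose - 11.
Substituting into the uptake equation gives uptake = -8*dose - 10.
marker becomes 24*dose + 24.
Solve 24*dose + 24 = 144: dose = (144 - 24) / 24 = 5.

dose = 5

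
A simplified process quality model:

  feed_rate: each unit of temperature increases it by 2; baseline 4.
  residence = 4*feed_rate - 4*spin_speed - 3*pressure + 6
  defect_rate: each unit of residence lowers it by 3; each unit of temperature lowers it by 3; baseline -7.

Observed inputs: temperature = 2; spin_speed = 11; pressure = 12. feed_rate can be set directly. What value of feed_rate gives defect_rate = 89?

feed_rate = 10

Intervening on feed_rate fixes its value directly, overriding its dependence on temperature.
Substituting into the residence equation gives residence = 4*feed_rate - 74.
Substituting into the defect_rate equation gives defect_rate = -12*feed_rate + 209.
Solve -12*feed_rate + 209 = 89: feed_rate = (89 - 209) / -12 = 10.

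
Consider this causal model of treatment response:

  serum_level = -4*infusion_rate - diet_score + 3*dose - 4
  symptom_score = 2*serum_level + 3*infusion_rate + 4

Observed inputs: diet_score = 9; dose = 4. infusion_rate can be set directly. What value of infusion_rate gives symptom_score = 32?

infusion_rate = -6

Substituting into the serum_level equation gives serum_level = -4*infusion_rate - 1.
So symptom_score = -5*infusion_rate + 2.
Solve -5*infusion_rate + 2 = 32: infusion_rate = (32 - 2) / -5 = -6.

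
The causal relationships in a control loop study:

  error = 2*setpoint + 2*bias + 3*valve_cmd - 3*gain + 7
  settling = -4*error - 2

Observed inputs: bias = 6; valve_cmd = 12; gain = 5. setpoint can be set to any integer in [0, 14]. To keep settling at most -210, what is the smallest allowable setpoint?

setpoint = 6

Substituting into the error equation gives error = 2*setpoint + 40.
So settling = -8*setpoint - 162.
Require -8*setpoint - 162 ≤ -210, so setpoint ≥ 6.
The smallest integer in [0, 14] satisfying this is 6.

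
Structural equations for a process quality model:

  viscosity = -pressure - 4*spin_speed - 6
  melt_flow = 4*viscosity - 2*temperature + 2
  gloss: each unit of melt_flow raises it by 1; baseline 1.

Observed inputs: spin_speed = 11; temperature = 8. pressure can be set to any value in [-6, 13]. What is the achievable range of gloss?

-265 to -189

Substituting into the viscosity equation gives viscosity = -pressure - 50.
Substituting into the melt_flow equation gives melt_flow = -4*pressure - 214.
Substituting into the gloss equation gives gloss = -4*pressure - 213.
Linear in pressure, so extremes are at the endpoints: pressure = -6 gives gloss = -189; pressure = 13 gives gloss = -265.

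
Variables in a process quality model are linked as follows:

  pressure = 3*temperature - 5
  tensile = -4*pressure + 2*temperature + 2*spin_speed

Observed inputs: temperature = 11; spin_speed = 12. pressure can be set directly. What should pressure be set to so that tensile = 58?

Intervening on pressure fixes its value directly, overriding its dependence on temperature.
Substituting into the tensile equation gives tensile = -4*pressure + 46.
Solve -4*pressure + 46 = 58: pressure = (58 - 46) / -4 = -3.

pressure = -3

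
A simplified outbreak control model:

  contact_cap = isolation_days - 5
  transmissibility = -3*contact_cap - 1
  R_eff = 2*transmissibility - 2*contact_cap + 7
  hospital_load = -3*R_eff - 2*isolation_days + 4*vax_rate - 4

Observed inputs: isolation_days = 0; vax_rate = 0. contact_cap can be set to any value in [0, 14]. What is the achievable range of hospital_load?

Intervening on contact_cap fixes its value directly, overriding its dependence on isolation_days.
Substituting into the R_eff equation gives R_eff = -8*contact_cap + 5.
Substituting into the hospital_load equation gives hospital_load = 24*contact_cap - 19.
Linear in contact_cap, so extremes are at the endpoints: contact_cap = 0 gives hospital_load = -19; contact_cap = 14 gives hospital_load = 317.

-19 to 317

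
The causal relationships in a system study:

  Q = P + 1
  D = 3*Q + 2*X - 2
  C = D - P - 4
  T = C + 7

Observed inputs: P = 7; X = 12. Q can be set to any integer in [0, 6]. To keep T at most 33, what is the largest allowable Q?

Intervening on Q fixes its value directly, overriding its dependence on P.
Substituting into the D equation gives D = 3*Q + 22.
So C = 3*Q + 11.
Substituting into the T equation gives T = 3*Q + 18.
Require 3*Q + 18 ≤ 33, so Q ≤ 5.
The largest integer in [0, 6] satisfying this is 5.

Q = 5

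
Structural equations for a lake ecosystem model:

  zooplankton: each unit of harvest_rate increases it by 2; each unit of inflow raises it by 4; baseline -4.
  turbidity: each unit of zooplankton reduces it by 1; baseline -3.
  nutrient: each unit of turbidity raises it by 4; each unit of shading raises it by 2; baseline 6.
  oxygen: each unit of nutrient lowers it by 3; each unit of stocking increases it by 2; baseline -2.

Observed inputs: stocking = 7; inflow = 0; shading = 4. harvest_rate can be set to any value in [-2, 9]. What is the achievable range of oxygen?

-90 to 174

Substituting into the zooplankton equation gives zooplankton = 2*harvest_rate - 4.
So turbidity = -2*harvest_rate + 1.
This gives nutrient = -8*harvest_rate + 18.
This gives oxygen = 24*harvest_rate - 42.
Linear in harvest_rate, so extremes are at the endpoints: harvest_rate = -2 gives oxygen = -90; harvest_rate = 9 gives oxygen = 174.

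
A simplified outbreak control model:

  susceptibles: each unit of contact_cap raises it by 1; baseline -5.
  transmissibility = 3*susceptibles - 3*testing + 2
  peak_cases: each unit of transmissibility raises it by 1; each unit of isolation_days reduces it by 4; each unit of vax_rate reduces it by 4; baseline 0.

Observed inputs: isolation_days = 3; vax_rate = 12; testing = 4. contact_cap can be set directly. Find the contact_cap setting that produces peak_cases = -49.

Substituting into the transmissibility equation gives transmissibility = 3*contact_cap - 25.
Substituting into the peak_cases equation gives peak_cases = 3*contact_cap - 85.
Solve 3*contact_cap - 85 = -49: contact_cap = (-49 + 85) / 3 = 12.

contact_cap = 12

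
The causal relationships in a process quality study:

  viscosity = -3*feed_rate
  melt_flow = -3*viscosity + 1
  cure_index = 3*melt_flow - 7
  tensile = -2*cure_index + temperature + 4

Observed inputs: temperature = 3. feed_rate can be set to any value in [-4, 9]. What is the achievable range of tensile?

Substituting into the melt_flow equation gives melt_flow = 9*feed_rate + 1.
So cure_index = 27*feed_rate - 4.
Substituting into the tensile equation gives tensile = -54*feed_rate + 15.
Linear in feed_rate, so extremes are at the endpoints: feed_rate = -4 gives tensile = 231; feed_rate = 9 gives tensile = -471.

-471 to 231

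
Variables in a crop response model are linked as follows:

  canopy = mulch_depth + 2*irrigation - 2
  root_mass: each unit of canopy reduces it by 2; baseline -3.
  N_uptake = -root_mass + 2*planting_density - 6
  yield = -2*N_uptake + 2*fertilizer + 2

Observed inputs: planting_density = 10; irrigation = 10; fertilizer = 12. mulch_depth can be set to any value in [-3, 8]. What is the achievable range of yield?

-112 to -68

Substituting into the canopy equation gives canopy = mulch_depth + 18.
root_mass becomes -2*mulch_depth - 39.
So N_uptake = 2*mulch_depth + 53.
yield becomes -4*mulch_depth - 80.
Linear in mulch_depth, so extremes are at the endpoints: mulch_depth = -3 gives yield = -68; mulch_depth = 8 gives yield = -112.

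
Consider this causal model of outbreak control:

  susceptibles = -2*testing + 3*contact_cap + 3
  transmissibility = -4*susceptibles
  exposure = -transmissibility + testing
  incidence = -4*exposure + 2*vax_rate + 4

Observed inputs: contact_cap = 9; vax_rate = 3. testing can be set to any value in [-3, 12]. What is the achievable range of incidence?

Substituting into the susceptibles equation gives susceptibles = -2*testing + 30.
Substituting into the transmissibility equation gives transmissibility = 8*testing - 120.
Substituting into the exposure equation gives exposure = -7*testing + 120.
This gives incidence = 28*testing - 470.
Linear in testing, so extremes are at the endpoints: testing = -3 gives incidence = -554; testing = 12 gives incidence = -134.

-554 to -134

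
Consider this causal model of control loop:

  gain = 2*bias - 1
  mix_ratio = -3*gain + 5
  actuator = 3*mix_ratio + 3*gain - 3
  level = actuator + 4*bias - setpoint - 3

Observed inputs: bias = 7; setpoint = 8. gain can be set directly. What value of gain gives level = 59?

Intervening on gain fixes its value directly, overriding its dependence on bias.
Substituting into the actuator equation gives actuator = -6*gain + 12.
So level = -6*gain + 29.
Solve -6*gain + 29 = 59: gain = (59 - 29) / -6 = -5.

gain = -5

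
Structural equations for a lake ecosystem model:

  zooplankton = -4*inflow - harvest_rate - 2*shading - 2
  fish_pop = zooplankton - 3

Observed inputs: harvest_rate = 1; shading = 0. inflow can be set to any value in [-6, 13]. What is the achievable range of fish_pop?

Substituting into the zooplankton equation gives zooplankton = -4*inflow - 3.
fish_pop becomes -4*inflow - 6.
Linear in inflow, so extremes are at the endpoints: inflow = -6 gives fish_pop = 18; inflow = 13 gives fish_pop = -58.

-58 to 18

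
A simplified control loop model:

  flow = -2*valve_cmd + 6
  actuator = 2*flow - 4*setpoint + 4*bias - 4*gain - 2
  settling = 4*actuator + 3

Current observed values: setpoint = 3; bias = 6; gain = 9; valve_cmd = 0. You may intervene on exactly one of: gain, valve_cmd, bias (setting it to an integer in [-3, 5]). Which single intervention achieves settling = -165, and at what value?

set bias = -1

Intervening on gain: settling = -16*gain + 91. Reaching -165 requires gain = 16, outside [-3, 5].
Intervening on valve_cmd: settling = -16*valve_cmd - 53. Reaching -165 requires valve_cmd = 7, outside [-3, 5].
Intervening on bias: with other inputs at their observed values, settling = 16*bias - 149. Solving for -165 gives bias = -1, within [-3, 5].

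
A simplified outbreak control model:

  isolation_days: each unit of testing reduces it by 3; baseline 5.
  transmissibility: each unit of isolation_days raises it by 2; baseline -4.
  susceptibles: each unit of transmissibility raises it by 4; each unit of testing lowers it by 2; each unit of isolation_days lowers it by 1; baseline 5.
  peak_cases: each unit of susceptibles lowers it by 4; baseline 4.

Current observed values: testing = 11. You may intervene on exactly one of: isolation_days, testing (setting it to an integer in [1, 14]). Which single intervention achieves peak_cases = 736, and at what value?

set testing = 9

Intervening on isolation_days: peak_cases = -28*isolation_days + 136. Reaching 736 requires isolation_days = -150/7, not an integer.
Intervening on testing: with other inputs at their observed values, peak_cases = 92*testing - 92. Solving for 736 gives testing = 9, within [1, 14].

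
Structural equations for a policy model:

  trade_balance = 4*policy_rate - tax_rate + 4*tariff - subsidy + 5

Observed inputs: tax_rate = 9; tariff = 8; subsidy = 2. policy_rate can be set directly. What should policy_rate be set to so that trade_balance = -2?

policy_rate = -7

Substituting into the trade_balance equation gives trade_balance = 4*policy_rate + 26.
Solve 4*policy_rate + 26 = -2: policy_rate = (-2 - 26) / 4 = -7.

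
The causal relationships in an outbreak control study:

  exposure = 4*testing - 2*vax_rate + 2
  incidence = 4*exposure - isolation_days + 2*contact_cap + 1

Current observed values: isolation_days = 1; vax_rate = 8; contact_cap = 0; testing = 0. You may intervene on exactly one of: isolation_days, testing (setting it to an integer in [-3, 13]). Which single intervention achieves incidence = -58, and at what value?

Intervening on isolation_days: with other inputs at their observed values, incidence = -isolation_days - 55. Solving for -58 gives isolation_days = 3, within [-3, 13].
Intervening on testing: incidence = 16*testing - 56. Reaching -58 requires testing = -1/8, not an integer.

set isolation_days = 3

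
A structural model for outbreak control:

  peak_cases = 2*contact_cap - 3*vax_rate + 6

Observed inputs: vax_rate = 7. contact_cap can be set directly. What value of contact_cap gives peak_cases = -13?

contact_cap = 1

Substituting into the peak_cases equation gives peak_cases = 2*contact_cap - 15.
Solve 2*contact_cap - 15 = -13: contact_cap = (-13 + 15) / 2 = 1.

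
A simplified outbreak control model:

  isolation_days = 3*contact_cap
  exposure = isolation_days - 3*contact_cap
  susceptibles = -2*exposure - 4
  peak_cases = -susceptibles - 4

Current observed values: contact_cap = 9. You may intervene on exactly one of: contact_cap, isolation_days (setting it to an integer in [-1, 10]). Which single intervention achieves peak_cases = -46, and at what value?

set isolation_days = 4

Intervening on contact_cap: the paths from contact_cap to peak_cases cancel (net effect zero), leaving peak_cases = 0; -46 is unreachable this way.
Intervening on isolation_days: with other inputs at their observed values, peak_cases = 2*isolation_days - 54. Solving for -46 gives isolation_days = 4, within [-1, 10].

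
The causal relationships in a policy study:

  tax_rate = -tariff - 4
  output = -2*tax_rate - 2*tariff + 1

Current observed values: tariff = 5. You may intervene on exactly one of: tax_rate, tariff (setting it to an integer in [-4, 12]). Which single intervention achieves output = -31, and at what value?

set tax_rate = 11

Intervening on tax_rate: with other inputs at their observed values, output = -2*tax_rate - 9. Solving for -31 gives tax_rate = 11, within [-4, 12].
Intervening on tariff: the paths from tariff to output cancel (net effect zero), leaving output = 9; -31 is unreachable this way.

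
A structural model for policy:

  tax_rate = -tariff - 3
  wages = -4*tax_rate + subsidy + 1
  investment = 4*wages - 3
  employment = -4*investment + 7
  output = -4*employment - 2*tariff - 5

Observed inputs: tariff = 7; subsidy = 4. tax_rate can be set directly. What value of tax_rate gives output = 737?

Intervening on tax_rate fixes its value directly, overriding its dependence on tariff.
Substituting into the wages equation gives wages = -4*tax_rate + 5.
So investment = -16*tax_rate + 17.
Substituting into the employment equation gives employment = 64*tax_rate - 61.
So output = -256*tax_rate + 225.
Solve -256*tax_rate + 225 = 737: tax_rate = (737 - 225) / -256 = -2.

tax_rate = -2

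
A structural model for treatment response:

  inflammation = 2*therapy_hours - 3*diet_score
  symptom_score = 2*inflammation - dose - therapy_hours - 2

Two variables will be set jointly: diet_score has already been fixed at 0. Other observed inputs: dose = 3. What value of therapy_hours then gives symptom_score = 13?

therapy_hours = 6

With diet_score held at 0:
Substituting into the inflammation equation gives inflammation = 2*therapy_hours.
Substituting into the symptom_score equation gives symptom_score = 3*therapy_hours - 5.
Solve 3*therapy_hours - 5 = 13: therapy_hours = (13 + 5) / 3 = 6.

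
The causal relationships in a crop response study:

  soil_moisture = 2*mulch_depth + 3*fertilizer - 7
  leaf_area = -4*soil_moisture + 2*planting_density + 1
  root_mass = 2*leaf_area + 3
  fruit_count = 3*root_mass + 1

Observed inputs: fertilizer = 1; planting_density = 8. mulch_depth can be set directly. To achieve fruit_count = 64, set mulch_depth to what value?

mulch_depth = 3

Substituting into the soil_moisture equation gives soil_moisture = 2*mulch_depth - 4.
Substituting into the leaf_area equation gives leaf_area = -8*mulch_depth + 33.
root_mass becomes -16*mulch_depth + 69.
Substituting into the fruit_count equation gives fruit_count = -48*mulch_depth + 208.
Solve -48*mulch_depth + 208 = 64: mulch_depth = (64 - 208) / -48 = 3.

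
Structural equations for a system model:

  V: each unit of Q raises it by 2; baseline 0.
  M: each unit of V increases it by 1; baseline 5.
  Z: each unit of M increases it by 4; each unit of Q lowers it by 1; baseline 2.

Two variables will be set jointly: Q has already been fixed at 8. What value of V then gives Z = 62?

With Q held at 8:
Intervening on V fixes its value directly, overriding its dependence on Q.
Substituting into the Z equation gives Z = 4*V + 14.
Solve 4*V + 14 = 62: V = (62 - 14) / 4 = 12.

V = 12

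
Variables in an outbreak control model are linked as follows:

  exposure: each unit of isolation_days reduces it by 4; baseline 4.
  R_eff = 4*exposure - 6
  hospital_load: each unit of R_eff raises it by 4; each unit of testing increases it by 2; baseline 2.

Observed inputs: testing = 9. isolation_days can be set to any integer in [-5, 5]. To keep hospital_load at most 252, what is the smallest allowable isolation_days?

isolation_days = -3

Substituting into the R_eff equation gives R_eff = -16*isolation_days + 10.
hospital_load becomes -64*isolation_days + 60.
Require -64*isolation_days + 60 ≤ 252, so isolation_days ≥ -3.
The smallest integer in [-5, 5] satisfying this is -3.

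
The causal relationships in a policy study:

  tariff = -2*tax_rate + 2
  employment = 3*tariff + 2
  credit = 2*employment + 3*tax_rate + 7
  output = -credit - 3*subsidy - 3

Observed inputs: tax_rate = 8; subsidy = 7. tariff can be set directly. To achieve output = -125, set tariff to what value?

tariff = 11

Intervening on tariff fixes its value directly, overriding its dependence on tax_rate.
Substituting into the credit equation gives credit = 6*tariff + 35.
Substituting into the output equation gives output = -6*tariff - 59.
Solve -6*tariff - 59 = -125: tariff = (-125 + 59) / -6 = 11.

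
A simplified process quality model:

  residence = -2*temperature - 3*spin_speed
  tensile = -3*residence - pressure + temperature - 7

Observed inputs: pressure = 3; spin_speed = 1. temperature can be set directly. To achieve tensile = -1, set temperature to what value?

temperature = 0

Substituting into the residence equation gives residence = -2*temperature - 3.
Substituting into the tensile equation gives tensile = 7*temperature - 1.
Solve 7*temperature - 1 = -1: temperature = (-1 + 1) / 7 = 0.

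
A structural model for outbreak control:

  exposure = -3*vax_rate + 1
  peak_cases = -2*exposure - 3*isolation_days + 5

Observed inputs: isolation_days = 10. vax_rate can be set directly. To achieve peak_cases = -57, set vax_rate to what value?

vax_rate = -5

Substituting into the peak_cases equation gives peak_cases = 6*vax_rate - 27.
Solve 6*vax_rate - 27 = -57: vax_rate = (-57 + 27) / 6 = -5.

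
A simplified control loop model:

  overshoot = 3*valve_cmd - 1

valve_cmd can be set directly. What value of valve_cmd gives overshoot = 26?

valve_cmd = 9

Solve 3*valve_cmd - 1 = 26: valve_cmd = (26 + 1) / 3 = 9.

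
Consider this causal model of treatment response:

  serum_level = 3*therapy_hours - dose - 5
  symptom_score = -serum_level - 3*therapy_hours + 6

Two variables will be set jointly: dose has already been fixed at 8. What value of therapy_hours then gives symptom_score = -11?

With dose held at 8:
Substituting into the serum_level equation gives serum_level = 3*therapy_hours - 13.
Substituting into the symptom_score equation gives symptom_score = -6*therapy_hours + 19.
Solve -6*therapy_hours + 19 = -11: therapy_hours = (-11 - 19) / -6 = 5.

therapy_hours = 5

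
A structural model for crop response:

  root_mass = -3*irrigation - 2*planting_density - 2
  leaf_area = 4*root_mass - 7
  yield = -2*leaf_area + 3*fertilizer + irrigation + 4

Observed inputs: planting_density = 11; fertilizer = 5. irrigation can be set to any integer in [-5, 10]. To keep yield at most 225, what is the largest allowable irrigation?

irrigation = 0

Substituting into the root_mass equation gives root_mass = -3*irrigation - 24.
Substituting into the leaf_area equation gives leaf_area = -12*irrigation - 103.
Substituting into the yield equation gives yield = 25*irrigation + 225.
Require 25*irrigation + 225 ≤ 225, so irrigation ≤ 0.
The largest integer in [-5, 10] satisfying this is 0.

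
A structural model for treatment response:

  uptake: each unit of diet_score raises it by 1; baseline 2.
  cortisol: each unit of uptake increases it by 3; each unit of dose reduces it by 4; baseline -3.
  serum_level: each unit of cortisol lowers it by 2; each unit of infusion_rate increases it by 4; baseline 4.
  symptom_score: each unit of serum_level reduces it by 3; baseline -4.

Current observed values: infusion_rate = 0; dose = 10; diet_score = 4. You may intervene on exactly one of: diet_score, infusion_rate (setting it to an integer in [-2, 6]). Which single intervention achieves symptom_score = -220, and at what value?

Intervening on diet_score: with other inputs at their observed values, symptom_score = 18*diet_score - 238. Solving for -220 gives diet_score = 1, within [-2, 6].
Intervening on infusion_rate: symptom_score = -12*infusion_rate - 166. Reaching -220 requires infusion_rate = 9/2, not an integer.

set diet_score = 1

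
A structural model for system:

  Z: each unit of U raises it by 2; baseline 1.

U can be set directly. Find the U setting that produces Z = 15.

Solve 2*U + 1 = 15: U = (15 - 1) / 2 = 7.

U = 7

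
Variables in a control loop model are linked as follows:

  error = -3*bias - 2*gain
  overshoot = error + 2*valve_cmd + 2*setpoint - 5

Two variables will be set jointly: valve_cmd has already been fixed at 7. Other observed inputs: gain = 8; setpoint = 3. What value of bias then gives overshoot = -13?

bias = 4

With valve_cmd held at 7:
Substituting into the error equation gives error = -3*bias - 16.
This gives overshoot = -3*bias - 1.
Solve -3*bias - 1 = -13: bias = (-13 + 1) / -3 = 4.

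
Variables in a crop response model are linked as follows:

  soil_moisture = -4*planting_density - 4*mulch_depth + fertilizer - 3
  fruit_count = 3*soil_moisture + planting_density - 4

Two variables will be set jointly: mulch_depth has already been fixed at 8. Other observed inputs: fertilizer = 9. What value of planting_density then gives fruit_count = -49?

With mulch_depth held at 8:
Substituting into the soil_moisture equation gives soil_moisture = -4*planting_density - 26.
fruit_count becomes -11*planting_density - 82.
Solve -11*planting_density - 82 = -49: planting_density = (-49 + 82) / -11 = -3.

planting_density = -3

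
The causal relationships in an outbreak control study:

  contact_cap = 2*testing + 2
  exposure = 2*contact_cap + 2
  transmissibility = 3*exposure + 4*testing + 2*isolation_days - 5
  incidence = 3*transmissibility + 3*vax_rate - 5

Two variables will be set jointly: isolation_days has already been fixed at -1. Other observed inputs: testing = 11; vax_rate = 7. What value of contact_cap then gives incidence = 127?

contact_cap = -1

With isolation_days held at -1:
Intervening on contact_cap fixes its value directly, overriding its dependence on testing.
Substituting into the transmissibility equation gives transmissibility = 6*contact_cap + 43.
So incidence = 18*contact_cap + 145.
Solve 18*contact_cap + 145 = 127: contact_cap = (127 - 145) / 18 = -1.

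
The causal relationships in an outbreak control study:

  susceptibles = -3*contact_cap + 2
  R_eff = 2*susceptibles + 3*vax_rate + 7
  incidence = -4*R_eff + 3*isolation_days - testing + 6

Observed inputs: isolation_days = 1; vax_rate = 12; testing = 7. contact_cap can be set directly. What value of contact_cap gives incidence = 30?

Substituting into the R_eff equation gives R_eff = -6*contact_cap + 47.
This gives incidence = 24*contact_cap - 186.
Solve 24*contact_cap - 186 = 30: contact_cap = (30 + 186) / 24 = 9.

contact_cap = 9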